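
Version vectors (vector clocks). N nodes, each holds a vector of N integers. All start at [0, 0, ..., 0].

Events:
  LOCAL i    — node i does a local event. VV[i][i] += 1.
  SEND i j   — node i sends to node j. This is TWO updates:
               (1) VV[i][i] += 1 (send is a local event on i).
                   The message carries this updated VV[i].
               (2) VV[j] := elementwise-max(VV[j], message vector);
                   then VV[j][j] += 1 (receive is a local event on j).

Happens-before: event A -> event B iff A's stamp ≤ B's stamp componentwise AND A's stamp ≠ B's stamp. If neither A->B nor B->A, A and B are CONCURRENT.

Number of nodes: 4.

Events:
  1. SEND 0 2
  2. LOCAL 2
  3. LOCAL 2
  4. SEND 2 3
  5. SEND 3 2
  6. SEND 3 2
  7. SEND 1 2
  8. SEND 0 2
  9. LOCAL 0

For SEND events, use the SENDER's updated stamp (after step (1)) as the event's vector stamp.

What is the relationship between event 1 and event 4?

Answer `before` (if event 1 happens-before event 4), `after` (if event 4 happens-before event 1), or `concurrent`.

Answer: before

Derivation:
Initial: VV[0]=[0, 0, 0, 0]
Initial: VV[1]=[0, 0, 0, 0]
Initial: VV[2]=[0, 0, 0, 0]
Initial: VV[3]=[0, 0, 0, 0]
Event 1: SEND 0->2: VV[0][0]++ -> VV[0]=[1, 0, 0, 0], msg_vec=[1, 0, 0, 0]; VV[2]=max(VV[2],msg_vec) then VV[2][2]++ -> VV[2]=[1, 0, 1, 0]
Event 2: LOCAL 2: VV[2][2]++ -> VV[2]=[1, 0, 2, 0]
Event 3: LOCAL 2: VV[2][2]++ -> VV[2]=[1, 0, 3, 0]
Event 4: SEND 2->3: VV[2][2]++ -> VV[2]=[1, 0, 4, 0], msg_vec=[1, 0, 4, 0]; VV[3]=max(VV[3],msg_vec) then VV[3][3]++ -> VV[3]=[1, 0, 4, 1]
Event 5: SEND 3->2: VV[3][3]++ -> VV[3]=[1, 0, 4, 2], msg_vec=[1, 0, 4, 2]; VV[2]=max(VV[2],msg_vec) then VV[2][2]++ -> VV[2]=[1, 0, 5, 2]
Event 6: SEND 3->2: VV[3][3]++ -> VV[3]=[1, 0, 4, 3], msg_vec=[1, 0, 4, 3]; VV[2]=max(VV[2],msg_vec) then VV[2][2]++ -> VV[2]=[1, 0, 6, 3]
Event 7: SEND 1->2: VV[1][1]++ -> VV[1]=[0, 1, 0, 0], msg_vec=[0, 1, 0, 0]; VV[2]=max(VV[2],msg_vec) then VV[2][2]++ -> VV[2]=[1, 1, 7, 3]
Event 8: SEND 0->2: VV[0][0]++ -> VV[0]=[2, 0, 0, 0], msg_vec=[2, 0, 0, 0]; VV[2]=max(VV[2],msg_vec) then VV[2][2]++ -> VV[2]=[2, 1, 8, 3]
Event 9: LOCAL 0: VV[0][0]++ -> VV[0]=[3, 0, 0, 0]
Event 1 stamp: [1, 0, 0, 0]
Event 4 stamp: [1, 0, 4, 0]
[1, 0, 0, 0] <= [1, 0, 4, 0]? True
[1, 0, 4, 0] <= [1, 0, 0, 0]? False
Relation: before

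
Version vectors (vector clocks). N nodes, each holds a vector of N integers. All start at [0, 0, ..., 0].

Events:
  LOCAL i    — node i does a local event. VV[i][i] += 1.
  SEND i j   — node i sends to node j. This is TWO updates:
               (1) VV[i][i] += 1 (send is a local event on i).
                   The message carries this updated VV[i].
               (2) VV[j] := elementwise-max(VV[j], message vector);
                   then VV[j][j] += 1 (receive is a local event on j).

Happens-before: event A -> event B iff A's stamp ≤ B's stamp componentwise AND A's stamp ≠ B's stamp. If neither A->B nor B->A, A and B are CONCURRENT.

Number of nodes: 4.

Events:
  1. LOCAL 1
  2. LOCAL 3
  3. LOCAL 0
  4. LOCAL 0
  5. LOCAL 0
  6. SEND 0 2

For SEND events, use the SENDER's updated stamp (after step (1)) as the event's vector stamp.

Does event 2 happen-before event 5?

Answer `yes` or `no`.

Initial: VV[0]=[0, 0, 0, 0]
Initial: VV[1]=[0, 0, 0, 0]
Initial: VV[2]=[0, 0, 0, 0]
Initial: VV[3]=[0, 0, 0, 0]
Event 1: LOCAL 1: VV[1][1]++ -> VV[1]=[0, 1, 0, 0]
Event 2: LOCAL 3: VV[3][3]++ -> VV[3]=[0, 0, 0, 1]
Event 3: LOCAL 0: VV[0][0]++ -> VV[0]=[1, 0, 0, 0]
Event 4: LOCAL 0: VV[0][0]++ -> VV[0]=[2, 0, 0, 0]
Event 5: LOCAL 0: VV[0][0]++ -> VV[0]=[3, 0, 0, 0]
Event 6: SEND 0->2: VV[0][0]++ -> VV[0]=[4, 0, 0, 0], msg_vec=[4, 0, 0, 0]; VV[2]=max(VV[2],msg_vec) then VV[2][2]++ -> VV[2]=[4, 0, 1, 0]
Event 2 stamp: [0, 0, 0, 1]
Event 5 stamp: [3, 0, 0, 0]
[0, 0, 0, 1] <= [3, 0, 0, 0]? False. Equal? False. Happens-before: False

Answer: no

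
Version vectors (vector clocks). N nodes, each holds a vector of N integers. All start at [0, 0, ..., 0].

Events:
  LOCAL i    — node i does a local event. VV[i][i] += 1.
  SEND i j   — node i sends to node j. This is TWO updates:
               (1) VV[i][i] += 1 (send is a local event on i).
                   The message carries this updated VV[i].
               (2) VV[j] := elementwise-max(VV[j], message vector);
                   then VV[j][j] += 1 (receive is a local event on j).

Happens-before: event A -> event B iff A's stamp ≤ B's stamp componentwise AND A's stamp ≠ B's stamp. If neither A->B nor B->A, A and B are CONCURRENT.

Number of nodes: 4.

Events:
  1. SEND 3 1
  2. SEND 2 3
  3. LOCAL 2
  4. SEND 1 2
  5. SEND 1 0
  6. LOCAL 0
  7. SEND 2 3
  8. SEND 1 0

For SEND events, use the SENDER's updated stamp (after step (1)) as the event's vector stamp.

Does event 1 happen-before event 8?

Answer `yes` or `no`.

Answer: yes

Derivation:
Initial: VV[0]=[0, 0, 0, 0]
Initial: VV[1]=[0, 0, 0, 0]
Initial: VV[2]=[0, 0, 0, 0]
Initial: VV[3]=[0, 0, 0, 0]
Event 1: SEND 3->1: VV[3][3]++ -> VV[3]=[0, 0, 0, 1], msg_vec=[0, 0, 0, 1]; VV[1]=max(VV[1],msg_vec) then VV[1][1]++ -> VV[1]=[0, 1, 0, 1]
Event 2: SEND 2->3: VV[2][2]++ -> VV[2]=[0, 0, 1, 0], msg_vec=[0, 0, 1, 0]; VV[3]=max(VV[3],msg_vec) then VV[3][3]++ -> VV[3]=[0, 0, 1, 2]
Event 3: LOCAL 2: VV[2][2]++ -> VV[2]=[0, 0, 2, 0]
Event 4: SEND 1->2: VV[1][1]++ -> VV[1]=[0, 2, 0, 1], msg_vec=[0, 2, 0, 1]; VV[2]=max(VV[2],msg_vec) then VV[2][2]++ -> VV[2]=[0, 2, 3, 1]
Event 5: SEND 1->0: VV[1][1]++ -> VV[1]=[0, 3, 0, 1], msg_vec=[0, 3, 0, 1]; VV[0]=max(VV[0],msg_vec) then VV[0][0]++ -> VV[0]=[1, 3, 0, 1]
Event 6: LOCAL 0: VV[0][0]++ -> VV[0]=[2, 3, 0, 1]
Event 7: SEND 2->3: VV[2][2]++ -> VV[2]=[0, 2, 4, 1], msg_vec=[0, 2, 4, 1]; VV[3]=max(VV[3],msg_vec) then VV[3][3]++ -> VV[3]=[0, 2, 4, 3]
Event 8: SEND 1->0: VV[1][1]++ -> VV[1]=[0, 4, 0, 1], msg_vec=[0, 4, 0, 1]; VV[0]=max(VV[0],msg_vec) then VV[0][0]++ -> VV[0]=[3, 4, 0, 1]
Event 1 stamp: [0, 0, 0, 1]
Event 8 stamp: [0, 4, 0, 1]
[0, 0, 0, 1] <= [0, 4, 0, 1]? True. Equal? False. Happens-before: True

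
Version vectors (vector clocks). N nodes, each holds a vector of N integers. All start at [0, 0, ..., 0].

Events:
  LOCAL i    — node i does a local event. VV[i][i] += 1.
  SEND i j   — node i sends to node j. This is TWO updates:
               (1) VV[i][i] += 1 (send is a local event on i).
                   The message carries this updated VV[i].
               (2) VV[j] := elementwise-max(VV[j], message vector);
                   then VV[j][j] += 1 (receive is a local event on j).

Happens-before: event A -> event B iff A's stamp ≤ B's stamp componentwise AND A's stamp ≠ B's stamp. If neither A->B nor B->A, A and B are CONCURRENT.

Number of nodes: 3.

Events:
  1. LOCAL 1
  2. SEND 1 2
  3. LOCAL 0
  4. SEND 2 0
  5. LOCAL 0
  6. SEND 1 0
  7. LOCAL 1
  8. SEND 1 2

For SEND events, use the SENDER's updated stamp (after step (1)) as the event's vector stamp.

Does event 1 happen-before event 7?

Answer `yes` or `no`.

Answer: yes

Derivation:
Initial: VV[0]=[0, 0, 0]
Initial: VV[1]=[0, 0, 0]
Initial: VV[2]=[0, 0, 0]
Event 1: LOCAL 1: VV[1][1]++ -> VV[1]=[0, 1, 0]
Event 2: SEND 1->2: VV[1][1]++ -> VV[1]=[0, 2, 0], msg_vec=[0, 2, 0]; VV[2]=max(VV[2],msg_vec) then VV[2][2]++ -> VV[2]=[0, 2, 1]
Event 3: LOCAL 0: VV[0][0]++ -> VV[0]=[1, 0, 0]
Event 4: SEND 2->0: VV[2][2]++ -> VV[2]=[0, 2, 2], msg_vec=[0, 2, 2]; VV[0]=max(VV[0],msg_vec) then VV[0][0]++ -> VV[0]=[2, 2, 2]
Event 5: LOCAL 0: VV[0][0]++ -> VV[0]=[3, 2, 2]
Event 6: SEND 1->0: VV[1][1]++ -> VV[1]=[0, 3, 0], msg_vec=[0, 3, 0]; VV[0]=max(VV[0],msg_vec) then VV[0][0]++ -> VV[0]=[4, 3, 2]
Event 7: LOCAL 1: VV[1][1]++ -> VV[1]=[0, 4, 0]
Event 8: SEND 1->2: VV[1][1]++ -> VV[1]=[0, 5, 0], msg_vec=[0, 5, 0]; VV[2]=max(VV[2],msg_vec) then VV[2][2]++ -> VV[2]=[0, 5, 3]
Event 1 stamp: [0, 1, 0]
Event 7 stamp: [0, 4, 0]
[0, 1, 0] <= [0, 4, 0]? True. Equal? False. Happens-before: True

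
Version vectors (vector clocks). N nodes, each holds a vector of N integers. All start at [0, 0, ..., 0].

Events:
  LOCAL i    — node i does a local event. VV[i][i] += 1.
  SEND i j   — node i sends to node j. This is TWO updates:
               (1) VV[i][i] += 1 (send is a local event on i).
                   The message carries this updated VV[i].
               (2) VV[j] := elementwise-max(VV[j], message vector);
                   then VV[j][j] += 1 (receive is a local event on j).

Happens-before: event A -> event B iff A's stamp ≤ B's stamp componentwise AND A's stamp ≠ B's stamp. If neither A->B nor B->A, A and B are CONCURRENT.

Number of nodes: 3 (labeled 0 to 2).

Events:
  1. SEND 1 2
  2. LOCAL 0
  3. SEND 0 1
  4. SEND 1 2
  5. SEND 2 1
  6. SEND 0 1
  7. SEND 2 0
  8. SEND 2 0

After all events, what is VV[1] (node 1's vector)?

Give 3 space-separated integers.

Initial: VV[0]=[0, 0, 0]
Initial: VV[1]=[0, 0, 0]
Initial: VV[2]=[0, 0, 0]
Event 1: SEND 1->2: VV[1][1]++ -> VV[1]=[0, 1, 0], msg_vec=[0, 1, 0]; VV[2]=max(VV[2],msg_vec) then VV[2][2]++ -> VV[2]=[0, 1, 1]
Event 2: LOCAL 0: VV[0][0]++ -> VV[0]=[1, 0, 0]
Event 3: SEND 0->1: VV[0][0]++ -> VV[0]=[2, 0, 0], msg_vec=[2, 0, 0]; VV[1]=max(VV[1],msg_vec) then VV[1][1]++ -> VV[1]=[2, 2, 0]
Event 4: SEND 1->2: VV[1][1]++ -> VV[1]=[2, 3, 0], msg_vec=[2, 3, 0]; VV[2]=max(VV[2],msg_vec) then VV[2][2]++ -> VV[2]=[2, 3, 2]
Event 5: SEND 2->1: VV[2][2]++ -> VV[2]=[2, 3, 3], msg_vec=[2, 3, 3]; VV[1]=max(VV[1],msg_vec) then VV[1][1]++ -> VV[1]=[2, 4, 3]
Event 6: SEND 0->1: VV[0][0]++ -> VV[0]=[3, 0, 0], msg_vec=[3, 0, 0]; VV[1]=max(VV[1],msg_vec) then VV[1][1]++ -> VV[1]=[3, 5, 3]
Event 7: SEND 2->0: VV[2][2]++ -> VV[2]=[2, 3, 4], msg_vec=[2, 3, 4]; VV[0]=max(VV[0],msg_vec) then VV[0][0]++ -> VV[0]=[4, 3, 4]
Event 8: SEND 2->0: VV[2][2]++ -> VV[2]=[2, 3, 5], msg_vec=[2, 3, 5]; VV[0]=max(VV[0],msg_vec) then VV[0][0]++ -> VV[0]=[5, 3, 5]
Final vectors: VV[0]=[5, 3, 5]; VV[1]=[3, 5, 3]; VV[2]=[2, 3, 5]

Answer: 3 5 3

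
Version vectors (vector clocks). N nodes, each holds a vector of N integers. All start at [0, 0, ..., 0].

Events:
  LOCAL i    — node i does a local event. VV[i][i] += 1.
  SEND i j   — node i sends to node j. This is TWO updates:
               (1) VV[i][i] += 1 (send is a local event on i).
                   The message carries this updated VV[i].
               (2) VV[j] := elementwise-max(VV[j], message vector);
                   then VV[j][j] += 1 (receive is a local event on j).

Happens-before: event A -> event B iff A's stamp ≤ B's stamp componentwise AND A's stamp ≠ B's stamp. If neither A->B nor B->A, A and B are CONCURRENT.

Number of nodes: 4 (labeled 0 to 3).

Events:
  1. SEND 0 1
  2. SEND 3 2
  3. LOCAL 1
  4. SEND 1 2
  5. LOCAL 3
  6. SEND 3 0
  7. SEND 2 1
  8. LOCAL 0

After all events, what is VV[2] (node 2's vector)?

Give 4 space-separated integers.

Initial: VV[0]=[0, 0, 0, 0]
Initial: VV[1]=[0, 0, 0, 0]
Initial: VV[2]=[0, 0, 0, 0]
Initial: VV[3]=[0, 0, 0, 0]
Event 1: SEND 0->1: VV[0][0]++ -> VV[0]=[1, 0, 0, 0], msg_vec=[1, 0, 0, 0]; VV[1]=max(VV[1],msg_vec) then VV[1][1]++ -> VV[1]=[1, 1, 0, 0]
Event 2: SEND 3->2: VV[3][3]++ -> VV[3]=[0, 0, 0, 1], msg_vec=[0, 0, 0, 1]; VV[2]=max(VV[2],msg_vec) then VV[2][2]++ -> VV[2]=[0, 0, 1, 1]
Event 3: LOCAL 1: VV[1][1]++ -> VV[1]=[1, 2, 0, 0]
Event 4: SEND 1->2: VV[1][1]++ -> VV[1]=[1, 3, 0, 0], msg_vec=[1, 3, 0, 0]; VV[2]=max(VV[2],msg_vec) then VV[2][2]++ -> VV[2]=[1, 3, 2, 1]
Event 5: LOCAL 3: VV[3][3]++ -> VV[3]=[0, 0, 0, 2]
Event 6: SEND 3->0: VV[3][3]++ -> VV[3]=[0, 0, 0, 3], msg_vec=[0, 0, 0, 3]; VV[0]=max(VV[0],msg_vec) then VV[0][0]++ -> VV[0]=[2, 0, 0, 3]
Event 7: SEND 2->1: VV[2][2]++ -> VV[2]=[1, 3, 3, 1], msg_vec=[1, 3, 3, 1]; VV[1]=max(VV[1],msg_vec) then VV[1][1]++ -> VV[1]=[1, 4, 3, 1]
Event 8: LOCAL 0: VV[0][0]++ -> VV[0]=[3, 0, 0, 3]
Final vectors: VV[0]=[3, 0, 0, 3]; VV[1]=[1, 4, 3, 1]; VV[2]=[1, 3, 3, 1]; VV[3]=[0, 0, 0, 3]

Answer: 1 3 3 1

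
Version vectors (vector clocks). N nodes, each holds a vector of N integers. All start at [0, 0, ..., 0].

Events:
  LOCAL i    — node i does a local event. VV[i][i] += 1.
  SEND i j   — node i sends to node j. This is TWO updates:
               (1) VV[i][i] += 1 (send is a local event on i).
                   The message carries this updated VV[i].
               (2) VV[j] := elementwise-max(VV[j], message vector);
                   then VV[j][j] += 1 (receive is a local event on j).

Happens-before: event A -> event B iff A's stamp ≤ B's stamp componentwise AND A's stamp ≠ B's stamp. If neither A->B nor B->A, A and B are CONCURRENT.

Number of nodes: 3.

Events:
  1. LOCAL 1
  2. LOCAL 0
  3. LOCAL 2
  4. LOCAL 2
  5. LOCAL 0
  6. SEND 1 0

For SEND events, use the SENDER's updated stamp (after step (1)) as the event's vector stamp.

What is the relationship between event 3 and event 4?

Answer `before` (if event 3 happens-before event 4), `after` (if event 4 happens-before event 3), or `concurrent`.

Initial: VV[0]=[0, 0, 0]
Initial: VV[1]=[0, 0, 0]
Initial: VV[2]=[0, 0, 0]
Event 1: LOCAL 1: VV[1][1]++ -> VV[1]=[0, 1, 0]
Event 2: LOCAL 0: VV[0][0]++ -> VV[0]=[1, 0, 0]
Event 3: LOCAL 2: VV[2][2]++ -> VV[2]=[0, 0, 1]
Event 4: LOCAL 2: VV[2][2]++ -> VV[2]=[0, 0, 2]
Event 5: LOCAL 0: VV[0][0]++ -> VV[0]=[2, 0, 0]
Event 6: SEND 1->0: VV[1][1]++ -> VV[1]=[0, 2, 0], msg_vec=[0, 2, 0]; VV[0]=max(VV[0],msg_vec) then VV[0][0]++ -> VV[0]=[3, 2, 0]
Event 3 stamp: [0, 0, 1]
Event 4 stamp: [0, 0, 2]
[0, 0, 1] <= [0, 0, 2]? True
[0, 0, 2] <= [0, 0, 1]? False
Relation: before

Answer: before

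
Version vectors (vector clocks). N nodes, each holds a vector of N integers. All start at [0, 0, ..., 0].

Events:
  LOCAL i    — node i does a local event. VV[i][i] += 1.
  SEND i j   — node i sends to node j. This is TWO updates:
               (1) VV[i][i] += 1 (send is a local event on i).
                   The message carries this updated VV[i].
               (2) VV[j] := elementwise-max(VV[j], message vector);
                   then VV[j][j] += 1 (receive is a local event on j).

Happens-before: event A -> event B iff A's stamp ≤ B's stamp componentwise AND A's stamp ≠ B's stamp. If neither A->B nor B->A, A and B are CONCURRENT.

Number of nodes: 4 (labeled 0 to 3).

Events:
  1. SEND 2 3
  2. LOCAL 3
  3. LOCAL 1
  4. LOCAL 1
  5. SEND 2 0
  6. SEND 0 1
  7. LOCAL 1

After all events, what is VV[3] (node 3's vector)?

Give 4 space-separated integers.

Initial: VV[0]=[0, 0, 0, 0]
Initial: VV[1]=[0, 0, 0, 0]
Initial: VV[2]=[0, 0, 0, 0]
Initial: VV[3]=[0, 0, 0, 0]
Event 1: SEND 2->3: VV[2][2]++ -> VV[2]=[0, 0, 1, 0], msg_vec=[0, 0, 1, 0]; VV[3]=max(VV[3],msg_vec) then VV[3][3]++ -> VV[3]=[0, 0, 1, 1]
Event 2: LOCAL 3: VV[3][3]++ -> VV[3]=[0, 0, 1, 2]
Event 3: LOCAL 1: VV[1][1]++ -> VV[1]=[0, 1, 0, 0]
Event 4: LOCAL 1: VV[1][1]++ -> VV[1]=[0, 2, 0, 0]
Event 5: SEND 2->0: VV[2][2]++ -> VV[2]=[0, 0, 2, 0], msg_vec=[0, 0, 2, 0]; VV[0]=max(VV[0],msg_vec) then VV[0][0]++ -> VV[0]=[1, 0, 2, 0]
Event 6: SEND 0->1: VV[0][0]++ -> VV[0]=[2, 0, 2, 0], msg_vec=[2, 0, 2, 0]; VV[1]=max(VV[1],msg_vec) then VV[1][1]++ -> VV[1]=[2, 3, 2, 0]
Event 7: LOCAL 1: VV[1][1]++ -> VV[1]=[2, 4, 2, 0]
Final vectors: VV[0]=[2, 0, 2, 0]; VV[1]=[2, 4, 2, 0]; VV[2]=[0, 0, 2, 0]; VV[3]=[0, 0, 1, 2]

Answer: 0 0 1 2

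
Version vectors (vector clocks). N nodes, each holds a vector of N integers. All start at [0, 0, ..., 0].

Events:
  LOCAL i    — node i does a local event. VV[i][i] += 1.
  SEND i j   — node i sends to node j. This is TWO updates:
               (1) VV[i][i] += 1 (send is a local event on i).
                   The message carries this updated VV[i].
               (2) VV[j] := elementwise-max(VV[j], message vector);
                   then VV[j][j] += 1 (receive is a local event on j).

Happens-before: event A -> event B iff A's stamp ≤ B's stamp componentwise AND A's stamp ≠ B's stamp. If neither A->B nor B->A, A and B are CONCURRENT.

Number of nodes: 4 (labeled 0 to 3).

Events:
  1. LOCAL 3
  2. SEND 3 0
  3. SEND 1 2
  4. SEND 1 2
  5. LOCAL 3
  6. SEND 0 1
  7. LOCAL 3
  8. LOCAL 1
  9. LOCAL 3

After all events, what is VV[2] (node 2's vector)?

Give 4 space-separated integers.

Answer: 0 2 2 0

Derivation:
Initial: VV[0]=[0, 0, 0, 0]
Initial: VV[1]=[0, 0, 0, 0]
Initial: VV[2]=[0, 0, 0, 0]
Initial: VV[3]=[0, 0, 0, 0]
Event 1: LOCAL 3: VV[3][3]++ -> VV[3]=[0, 0, 0, 1]
Event 2: SEND 3->0: VV[3][3]++ -> VV[3]=[0, 0, 0, 2], msg_vec=[0, 0, 0, 2]; VV[0]=max(VV[0],msg_vec) then VV[0][0]++ -> VV[0]=[1, 0, 0, 2]
Event 3: SEND 1->2: VV[1][1]++ -> VV[1]=[0, 1, 0, 0], msg_vec=[0, 1, 0, 0]; VV[2]=max(VV[2],msg_vec) then VV[2][2]++ -> VV[2]=[0, 1, 1, 0]
Event 4: SEND 1->2: VV[1][1]++ -> VV[1]=[0, 2, 0, 0], msg_vec=[0, 2, 0, 0]; VV[2]=max(VV[2],msg_vec) then VV[2][2]++ -> VV[2]=[0, 2, 2, 0]
Event 5: LOCAL 3: VV[3][3]++ -> VV[3]=[0, 0, 0, 3]
Event 6: SEND 0->1: VV[0][0]++ -> VV[0]=[2, 0, 0, 2], msg_vec=[2, 0, 0, 2]; VV[1]=max(VV[1],msg_vec) then VV[1][1]++ -> VV[1]=[2, 3, 0, 2]
Event 7: LOCAL 3: VV[3][3]++ -> VV[3]=[0, 0, 0, 4]
Event 8: LOCAL 1: VV[1][1]++ -> VV[1]=[2, 4, 0, 2]
Event 9: LOCAL 3: VV[3][3]++ -> VV[3]=[0, 0, 0, 5]
Final vectors: VV[0]=[2, 0, 0, 2]; VV[1]=[2, 4, 0, 2]; VV[2]=[0, 2, 2, 0]; VV[3]=[0, 0, 0, 5]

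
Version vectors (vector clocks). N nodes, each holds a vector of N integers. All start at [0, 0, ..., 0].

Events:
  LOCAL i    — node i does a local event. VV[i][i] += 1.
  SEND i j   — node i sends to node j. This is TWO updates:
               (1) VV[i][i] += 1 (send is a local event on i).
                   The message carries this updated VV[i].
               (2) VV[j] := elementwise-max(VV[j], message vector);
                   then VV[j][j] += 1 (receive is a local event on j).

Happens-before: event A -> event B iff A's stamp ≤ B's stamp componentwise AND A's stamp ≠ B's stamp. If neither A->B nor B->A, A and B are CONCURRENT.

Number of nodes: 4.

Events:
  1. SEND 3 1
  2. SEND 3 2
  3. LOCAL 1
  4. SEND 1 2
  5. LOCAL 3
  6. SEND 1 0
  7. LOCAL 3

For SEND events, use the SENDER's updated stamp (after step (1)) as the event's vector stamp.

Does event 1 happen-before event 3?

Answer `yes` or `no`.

Answer: yes

Derivation:
Initial: VV[0]=[0, 0, 0, 0]
Initial: VV[1]=[0, 0, 0, 0]
Initial: VV[2]=[0, 0, 0, 0]
Initial: VV[3]=[0, 0, 0, 0]
Event 1: SEND 3->1: VV[3][3]++ -> VV[3]=[0, 0, 0, 1], msg_vec=[0, 0, 0, 1]; VV[1]=max(VV[1],msg_vec) then VV[1][1]++ -> VV[1]=[0, 1, 0, 1]
Event 2: SEND 3->2: VV[3][3]++ -> VV[3]=[0, 0, 0, 2], msg_vec=[0, 0, 0, 2]; VV[2]=max(VV[2],msg_vec) then VV[2][2]++ -> VV[2]=[0, 0, 1, 2]
Event 3: LOCAL 1: VV[1][1]++ -> VV[1]=[0, 2, 0, 1]
Event 4: SEND 1->2: VV[1][1]++ -> VV[1]=[0, 3, 0, 1], msg_vec=[0, 3, 0, 1]; VV[2]=max(VV[2],msg_vec) then VV[2][2]++ -> VV[2]=[0, 3, 2, 2]
Event 5: LOCAL 3: VV[3][3]++ -> VV[3]=[0, 0, 0, 3]
Event 6: SEND 1->0: VV[1][1]++ -> VV[1]=[0, 4, 0, 1], msg_vec=[0, 4, 0, 1]; VV[0]=max(VV[0],msg_vec) then VV[0][0]++ -> VV[0]=[1, 4, 0, 1]
Event 7: LOCAL 3: VV[3][3]++ -> VV[3]=[0, 0, 0, 4]
Event 1 stamp: [0, 0, 0, 1]
Event 3 stamp: [0, 2, 0, 1]
[0, 0, 0, 1] <= [0, 2, 0, 1]? True. Equal? False. Happens-before: True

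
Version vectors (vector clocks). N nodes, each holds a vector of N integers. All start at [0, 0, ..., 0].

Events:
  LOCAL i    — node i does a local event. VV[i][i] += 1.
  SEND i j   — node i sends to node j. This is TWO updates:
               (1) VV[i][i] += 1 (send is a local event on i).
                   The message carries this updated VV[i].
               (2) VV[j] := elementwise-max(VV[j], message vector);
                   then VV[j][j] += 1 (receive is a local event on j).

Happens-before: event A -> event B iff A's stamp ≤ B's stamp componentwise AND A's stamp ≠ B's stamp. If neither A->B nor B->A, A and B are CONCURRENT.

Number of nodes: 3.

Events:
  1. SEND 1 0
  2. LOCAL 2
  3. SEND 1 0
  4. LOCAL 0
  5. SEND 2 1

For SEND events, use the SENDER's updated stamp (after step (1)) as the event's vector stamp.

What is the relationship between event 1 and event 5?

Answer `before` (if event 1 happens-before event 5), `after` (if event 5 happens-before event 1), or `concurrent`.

Initial: VV[0]=[0, 0, 0]
Initial: VV[1]=[0, 0, 0]
Initial: VV[2]=[0, 0, 0]
Event 1: SEND 1->0: VV[1][1]++ -> VV[1]=[0, 1, 0], msg_vec=[0, 1, 0]; VV[0]=max(VV[0],msg_vec) then VV[0][0]++ -> VV[0]=[1, 1, 0]
Event 2: LOCAL 2: VV[2][2]++ -> VV[2]=[0, 0, 1]
Event 3: SEND 1->0: VV[1][1]++ -> VV[1]=[0, 2, 0], msg_vec=[0, 2, 0]; VV[0]=max(VV[0],msg_vec) then VV[0][0]++ -> VV[0]=[2, 2, 0]
Event 4: LOCAL 0: VV[0][0]++ -> VV[0]=[3, 2, 0]
Event 5: SEND 2->1: VV[2][2]++ -> VV[2]=[0, 0, 2], msg_vec=[0, 0, 2]; VV[1]=max(VV[1],msg_vec) then VV[1][1]++ -> VV[1]=[0, 3, 2]
Event 1 stamp: [0, 1, 0]
Event 5 stamp: [0, 0, 2]
[0, 1, 0] <= [0, 0, 2]? False
[0, 0, 2] <= [0, 1, 0]? False
Relation: concurrent

Answer: concurrent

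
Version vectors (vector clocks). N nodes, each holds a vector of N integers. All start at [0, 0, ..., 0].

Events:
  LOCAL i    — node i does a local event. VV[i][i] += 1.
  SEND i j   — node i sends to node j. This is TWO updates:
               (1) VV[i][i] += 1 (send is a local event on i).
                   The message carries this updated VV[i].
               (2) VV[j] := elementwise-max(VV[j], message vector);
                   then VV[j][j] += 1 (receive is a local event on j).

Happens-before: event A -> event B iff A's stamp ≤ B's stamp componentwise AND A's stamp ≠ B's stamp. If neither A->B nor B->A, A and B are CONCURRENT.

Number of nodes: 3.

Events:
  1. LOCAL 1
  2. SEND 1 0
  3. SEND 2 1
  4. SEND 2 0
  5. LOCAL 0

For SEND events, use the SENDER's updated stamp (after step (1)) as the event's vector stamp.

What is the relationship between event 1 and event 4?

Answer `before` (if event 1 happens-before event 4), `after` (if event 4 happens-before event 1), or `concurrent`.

Initial: VV[0]=[0, 0, 0]
Initial: VV[1]=[0, 0, 0]
Initial: VV[2]=[0, 0, 0]
Event 1: LOCAL 1: VV[1][1]++ -> VV[1]=[0, 1, 0]
Event 2: SEND 1->0: VV[1][1]++ -> VV[1]=[0, 2, 0], msg_vec=[0, 2, 0]; VV[0]=max(VV[0],msg_vec) then VV[0][0]++ -> VV[0]=[1, 2, 0]
Event 3: SEND 2->1: VV[2][2]++ -> VV[2]=[0, 0, 1], msg_vec=[0, 0, 1]; VV[1]=max(VV[1],msg_vec) then VV[1][1]++ -> VV[1]=[0, 3, 1]
Event 4: SEND 2->0: VV[2][2]++ -> VV[2]=[0, 0, 2], msg_vec=[0, 0, 2]; VV[0]=max(VV[0],msg_vec) then VV[0][0]++ -> VV[0]=[2, 2, 2]
Event 5: LOCAL 0: VV[0][0]++ -> VV[0]=[3, 2, 2]
Event 1 stamp: [0, 1, 0]
Event 4 stamp: [0, 0, 2]
[0, 1, 0] <= [0, 0, 2]? False
[0, 0, 2] <= [0, 1, 0]? False
Relation: concurrent

Answer: concurrent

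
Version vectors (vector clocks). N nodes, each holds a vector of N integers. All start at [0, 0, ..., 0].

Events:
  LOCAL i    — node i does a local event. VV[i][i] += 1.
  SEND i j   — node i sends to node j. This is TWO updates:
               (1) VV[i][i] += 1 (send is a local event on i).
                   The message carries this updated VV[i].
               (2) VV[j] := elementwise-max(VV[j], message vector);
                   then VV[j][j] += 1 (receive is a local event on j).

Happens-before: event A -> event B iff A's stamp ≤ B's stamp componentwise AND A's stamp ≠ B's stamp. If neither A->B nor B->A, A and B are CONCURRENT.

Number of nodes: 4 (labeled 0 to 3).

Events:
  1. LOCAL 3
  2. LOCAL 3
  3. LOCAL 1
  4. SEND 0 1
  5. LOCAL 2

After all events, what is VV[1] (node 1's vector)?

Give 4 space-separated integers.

Initial: VV[0]=[0, 0, 0, 0]
Initial: VV[1]=[0, 0, 0, 0]
Initial: VV[2]=[0, 0, 0, 0]
Initial: VV[3]=[0, 0, 0, 0]
Event 1: LOCAL 3: VV[3][3]++ -> VV[3]=[0, 0, 0, 1]
Event 2: LOCAL 3: VV[3][3]++ -> VV[3]=[0, 0, 0, 2]
Event 3: LOCAL 1: VV[1][1]++ -> VV[1]=[0, 1, 0, 0]
Event 4: SEND 0->1: VV[0][0]++ -> VV[0]=[1, 0, 0, 0], msg_vec=[1, 0, 0, 0]; VV[1]=max(VV[1],msg_vec) then VV[1][1]++ -> VV[1]=[1, 2, 0, 0]
Event 5: LOCAL 2: VV[2][2]++ -> VV[2]=[0, 0, 1, 0]
Final vectors: VV[0]=[1, 0, 0, 0]; VV[1]=[1, 2, 0, 0]; VV[2]=[0, 0, 1, 0]; VV[3]=[0, 0, 0, 2]

Answer: 1 2 0 0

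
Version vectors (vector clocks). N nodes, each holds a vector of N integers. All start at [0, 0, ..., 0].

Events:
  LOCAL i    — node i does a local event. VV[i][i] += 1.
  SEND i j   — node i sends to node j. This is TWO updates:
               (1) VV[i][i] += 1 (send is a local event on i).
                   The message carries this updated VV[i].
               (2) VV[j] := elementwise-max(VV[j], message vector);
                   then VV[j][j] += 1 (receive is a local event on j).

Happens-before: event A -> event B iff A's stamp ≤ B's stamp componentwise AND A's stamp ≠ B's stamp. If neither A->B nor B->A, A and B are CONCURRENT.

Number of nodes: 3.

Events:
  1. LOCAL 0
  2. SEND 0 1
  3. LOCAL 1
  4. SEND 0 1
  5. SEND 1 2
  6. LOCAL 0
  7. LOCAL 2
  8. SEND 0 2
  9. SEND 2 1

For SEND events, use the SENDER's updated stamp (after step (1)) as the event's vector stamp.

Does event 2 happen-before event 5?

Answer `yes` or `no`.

Answer: yes

Derivation:
Initial: VV[0]=[0, 0, 0]
Initial: VV[1]=[0, 0, 0]
Initial: VV[2]=[0, 0, 0]
Event 1: LOCAL 0: VV[0][0]++ -> VV[0]=[1, 0, 0]
Event 2: SEND 0->1: VV[0][0]++ -> VV[0]=[2, 0, 0], msg_vec=[2, 0, 0]; VV[1]=max(VV[1],msg_vec) then VV[1][1]++ -> VV[1]=[2, 1, 0]
Event 3: LOCAL 1: VV[1][1]++ -> VV[1]=[2, 2, 0]
Event 4: SEND 0->1: VV[0][0]++ -> VV[0]=[3, 0, 0], msg_vec=[3, 0, 0]; VV[1]=max(VV[1],msg_vec) then VV[1][1]++ -> VV[1]=[3, 3, 0]
Event 5: SEND 1->2: VV[1][1]++ -> VV[1]=[3, 4, 0], msg_vec=[3, 4, 0]; VV[2]=max(VV[2],msg_vec) then VV[2][2]++ -> VV[2]=[3, 4, 1]
Event 6: LOCAL 0: VV[0][0]++ -> VV[0]=[4, 0, 0]
Event 7: LOCAL 2: VV[2][2]++ -> VV[2]=[3, 4, 2]
Event 8: SEND 0->2: VV[0][0]++ -> VV[0]=[5, 0, 0], msg_vec=[5, 0, 0]; VV[2]=max(VV[2],msg_vec) then VV[2][2]++ -> VV[2]=[5, 4, 3]
Event 9: SEND 2->1: VV[2][2]++ -> VV[2]=[5, 4, 4], msg_vec=[5, 4, 4]; VV[1]=max(VV[1],msg_vec) then VV[1][1]++ -> VV[1]=[5, 5, 4]
Event 2 stamp: [2, 0, 0]
Event 5 stamp: [3, 4, 0]
[2, 0, 0] <= [3, 4, 0]? True. Equal? False. Happens-before: True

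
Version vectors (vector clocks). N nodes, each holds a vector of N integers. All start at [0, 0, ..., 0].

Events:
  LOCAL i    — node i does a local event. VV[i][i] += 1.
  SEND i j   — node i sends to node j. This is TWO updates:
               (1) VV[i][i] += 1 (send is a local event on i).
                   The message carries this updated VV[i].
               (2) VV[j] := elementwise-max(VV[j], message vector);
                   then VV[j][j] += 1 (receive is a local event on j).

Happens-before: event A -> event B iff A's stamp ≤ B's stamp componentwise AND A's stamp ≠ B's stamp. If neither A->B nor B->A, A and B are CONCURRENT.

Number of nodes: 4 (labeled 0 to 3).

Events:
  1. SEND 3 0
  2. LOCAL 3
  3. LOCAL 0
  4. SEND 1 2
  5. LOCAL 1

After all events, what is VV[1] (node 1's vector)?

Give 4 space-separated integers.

Answer: 0 2 0 0

Derivation:
Initial: VV[0]=[0, 0, 0, 0]
Initial: VV[1]=[0, 0, 0, 0]
Initial: VV[2]=[0, 0, 0, 0]
Initial: VV[3]=[0, 0, 0, 0]
Event 1: SEND 3->0: VV[3][3]++ -> VV[3]=[0, 0, 0, 1], msg_vec=[0, 0, 0, 1]; VV[0]=max(VV[0],msg_vec) then VV[0][0]++ -> VV[0]=[1, 0, 0, 1]
Event 2: LOCAL 3: VV[3][3]++ -> VV[3]=[0, 0, 0, 2]
Event 3: LOCAL 0: VV[0][0]++ -> VV[0]=[2, 0, 0, 1]
Event 4: SEND 1->2: VV[1][1]++ -> VV[1]=[0, 1, 0, 0], msg_vec=[0, 1, 0, 0]; VV[2]=max(VV[2],msg_vec) then VV[2][2]++ -> VV[2]=[0, 1, 1, 0]
Event 5: LOCAL 1: VV[1][1]++ -> VV[1]=[0, 2, 0, 0]
Final vectors: VV[0]=[2, 0, 0, 1]; VV[1]=[0, 2, 0, 0]; VV[2]=[0, 1, 1, 0]; VV[3]=[0, 0, 0, 2]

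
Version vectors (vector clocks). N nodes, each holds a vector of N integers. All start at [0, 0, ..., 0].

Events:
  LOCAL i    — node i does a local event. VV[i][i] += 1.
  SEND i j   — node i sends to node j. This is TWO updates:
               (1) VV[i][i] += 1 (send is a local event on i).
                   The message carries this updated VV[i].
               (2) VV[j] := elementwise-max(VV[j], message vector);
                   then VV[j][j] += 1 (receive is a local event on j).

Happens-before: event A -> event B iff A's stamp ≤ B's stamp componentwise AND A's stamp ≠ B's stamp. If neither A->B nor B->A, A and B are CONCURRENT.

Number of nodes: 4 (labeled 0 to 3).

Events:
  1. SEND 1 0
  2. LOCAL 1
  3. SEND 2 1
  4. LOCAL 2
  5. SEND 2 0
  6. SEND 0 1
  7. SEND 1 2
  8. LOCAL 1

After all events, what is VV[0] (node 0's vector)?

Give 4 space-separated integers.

Answer: 3 1 3 0

Derivation:
Initial: VV[0]=[0, 0, 0, 0]
Initial: VV[1]=[0, 0, 0, 0]
Initial: VV[2]=[0, 0, 0, 0]
Initial: VV[3]=[0, 0, 0, 0]
Event 1: SEND 1->0: VV[1][1]++ -> VV[1]=[0, 1, 0, 0], msg_vec=[0, 1, 0, 0]; VV[0]=max(VV[0],msg_vec) then VV[0][0]++ -> VV[0]=[1, 1, 0, 0]
Event 2: LOCAL 1: VV[1][1]++ -> VV[1]=[0, 2, 0, 0]
Event 3: SEND 2->1: VV[2][2]++ -> VV[2]=[0, 0, 1, 0], msg_vec=[0, 0, 1, 0]; VV[1]=max(VV[1],msg_vec) then VV[1][1]++ -> VV[1]=[0, 3, 1, 0]
Event 4: LOCAL 2: VV[2][2]++ -> VV[2]=[0, 0, 2, 0]
Event 5: SEND 2->0: VV[2][2]++ -> VV[2]=[0, 0, 3, 0], msg_vec=[0, 0, 3, 0]; VV[0]=max(VV[0],msg_vec) then VV[0][0]++ -> VV[0]=[2, 1, 3, 0]
Event 6: SEND 0->1: VV[0][0]++ -> VV[0]=[3, 1, 3, 0], msg_vec=[3, 1, 3, 0]; VV[1]=max(VV[1],msg_vec) then VV[1][1]++ -> VV[1]=[3, 4, 3, 0]
Event 7: SEND 1->2: VV[1][1]++ -> VV[1]=[3, 5, 3, 0], msg_vec=[3, 5, 3, 0]; VV[2]=max(VV[2],msg_vec) then VV[2][2]++ -> VV[2]=[3, 5, 4, 0]
Event 8: LOCAL 1: VV[1][1]++ -> VV[1]=[3, 6, 3, 0]
Final vectors: VV[0]=[3, 1, 3, 0]; VV[1]=[3, 6, 3, 0]; VV[2]=[3, 5, 4, 0]; VV[3]=[0, 0, 0, 0]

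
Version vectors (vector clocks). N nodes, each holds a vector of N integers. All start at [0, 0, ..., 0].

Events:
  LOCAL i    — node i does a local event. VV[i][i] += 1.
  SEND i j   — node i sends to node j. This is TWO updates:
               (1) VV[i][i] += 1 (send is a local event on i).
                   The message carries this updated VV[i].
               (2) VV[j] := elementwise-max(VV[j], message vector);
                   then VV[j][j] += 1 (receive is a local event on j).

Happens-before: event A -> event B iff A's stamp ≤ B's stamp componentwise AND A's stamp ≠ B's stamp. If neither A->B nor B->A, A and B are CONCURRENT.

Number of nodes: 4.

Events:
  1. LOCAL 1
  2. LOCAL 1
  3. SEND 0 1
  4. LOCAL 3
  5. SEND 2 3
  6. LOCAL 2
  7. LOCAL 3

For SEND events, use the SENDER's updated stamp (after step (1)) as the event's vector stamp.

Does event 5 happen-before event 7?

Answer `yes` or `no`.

Answer: yes

Derivation:
Initial: VV[0]=[0, 0, 0, 0]
Initial: VV[1]=[0, 0, 0, 0]
Initial: VV[2]=[0, 0, 0, 0]
Initial: VV[3]=[0, 0, 0, 0]
Event 1: LOCAL 1: VV[1][1]++ -> VV[1]=[0, 1, 0, 0]
Event 2: LOCAL 1: VV[1][1]++ -> VV[1]=[0, 2, 0, 0]
Event 3: SEND 0->1: VV[0][0]++ -> VV[0]=[1, 0, 0, 0], msg_vec=[1, 0, 0, 0]; VV[1]=max(VV[1],msg_vec) then VV[1][1]++ -> VV[1]=[1, 3, 0, 0]
Event 4: LOCAL 3: VV[3][3]++ -> VV[3]=[0, 0, 0, 1]
Event 5: SEND 2->3: VV[2][2]++ -> VV[2]=[0, 0, 1, 0], msg_vec=[0, 0, 1, 0]; VV[3]=max(VV[3],msg_vec) then VV[3][3]++ -> VV[3]=[0, 0, 1, 2]
Event 6: LOCAL 2: VV[2][2]++ -> VV[2]=[0, 0, 2, 0]
Event 7: LOCAL 3: VV[3][3]++ -> VV[3]=[0, 0, 1, 3]
Event 5 stamp: [0, 0, 1, 0]
Event 7 stamp: [0, 0, 1, 3]
[0, 0, 1, 0] <= [0, 0, 1, 3]? True. Equal? False. Happens-before: True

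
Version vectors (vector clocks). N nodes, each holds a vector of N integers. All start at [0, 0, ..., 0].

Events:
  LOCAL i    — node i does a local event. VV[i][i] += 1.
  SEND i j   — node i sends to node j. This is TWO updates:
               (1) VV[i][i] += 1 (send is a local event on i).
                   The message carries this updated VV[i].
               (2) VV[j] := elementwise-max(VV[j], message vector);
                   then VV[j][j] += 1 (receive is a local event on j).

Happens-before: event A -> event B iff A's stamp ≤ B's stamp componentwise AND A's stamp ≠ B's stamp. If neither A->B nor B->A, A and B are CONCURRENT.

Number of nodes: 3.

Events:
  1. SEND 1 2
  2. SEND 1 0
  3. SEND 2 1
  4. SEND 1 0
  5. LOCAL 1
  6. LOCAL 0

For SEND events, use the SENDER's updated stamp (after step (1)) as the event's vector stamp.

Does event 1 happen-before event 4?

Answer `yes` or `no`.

Answer: yes

Derivation:
Initial: VV[0]=[0, 0, 0]
Initial: VV[1]=[0, 0, 0]
Initial: VV[2]=[0, 0, 0]
Event 1: SEND 1->2: VV[1][1]++ -> VV[1]=[0, 1, 0], msg_vec=[0, 1, 0]; VV[2]=max(VV[2],msg_vec) then VV[2][2]++ -> VV[2]=[0, 1, 1]
Event 2: SEND 1->0: VV[1][1]++ -> VV[1]=[0, 2, 0], msg_vec=[0, 2, 0]; VV[0]=max(VV[0],msg_vec) then VV[0][0]++ -> VV[0]=[1, 2, 0]
Event 3: SEND 2->1: VV[2][2]++ -> VV[2]=[0, 1, 2], msg_vec=[0, 1, 2]; VV[1]=max(VV[1],msg_vec) then VV[1][1]++ -> VV[1]=[0, 3, 2]
Event 4: SEND 1->0: VV[1][1]++ -> VV[1]=[0, 4, 2], msg_vec=[0, 4, 2]; VV[0]=max(VV[0],msg_vec) then VV[0][0]++ -> VV[0]=[2, 4, 2]
Event 5: LOCAL 1: VV[1][1]++ -> VV[1]=[0, 5, 2]
Event 6: LOCAL 0: VV[0][0]++ -> VV[0]=[3, 4, 2]
Event 1 stamp: [0, 1, 0]
Event 4 stamp: [0, 4, 2]
[0, 1, 0] <= [0, 4, 2]? True. Equal? False. Happens-before: True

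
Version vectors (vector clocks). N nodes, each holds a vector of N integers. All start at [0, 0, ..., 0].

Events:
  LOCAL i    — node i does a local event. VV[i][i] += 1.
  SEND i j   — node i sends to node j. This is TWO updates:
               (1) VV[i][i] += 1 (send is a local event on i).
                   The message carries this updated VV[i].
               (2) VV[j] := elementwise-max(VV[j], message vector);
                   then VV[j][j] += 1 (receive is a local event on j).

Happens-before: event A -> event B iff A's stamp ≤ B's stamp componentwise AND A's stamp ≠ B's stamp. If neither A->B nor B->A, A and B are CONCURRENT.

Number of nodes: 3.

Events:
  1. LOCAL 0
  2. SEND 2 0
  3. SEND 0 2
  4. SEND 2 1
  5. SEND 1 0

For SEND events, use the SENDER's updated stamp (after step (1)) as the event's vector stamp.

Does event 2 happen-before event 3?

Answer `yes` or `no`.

Initial: VV[0]=[0, 0, 0]
Initial: VV[1]=[0, 0, 0]
Initial: VV[2]=[0, 0, 0]
Event 1: LOCAL 0: VV[0][0]++ -> VV[0]=[1, 0, 0]
Event 2: SEND 2->0: VV[2][2]++ -> VV[2]=[0, 0, 1], msg_vec=[0, 0, 1]; VV[0]=max(VV[0],msg_vec) then VV[0][0]++ -> VV[0]=[2, 0, 1]
Event 3: SEND 0->2: VV[0][0]++ -> VV[0]=[3, 0, 1], msg_vec=[3, 0, 1]; VV[2]=max(VV[2],msg_vec) then VV[2][2]++ -> VV[2]=[3, 0, 2]
Event 4: SEND 2->1: VV[2][2]++ -> VV[2]=[3, 0, 3], msg_vec=[3, 0, 3]; VV[1]=max(VV[1],msg_vec) then VV[1][1]++ -> VV[1]=[3, 1, 3]
Event 5: SEND 1->0: VV[1][1]++ -> VV[1]=[3, 2, 3], msg_vec=[3, 2, 3]; VV[0]=max(VV[0],msg_vec) then VV[0][0]++ -> VV[0]=[4, 2, 3]
Event 2 stamp: [0, 0, 1]
Event 3 stamp: [3, 0, 1]
[0, 0, 1] <= [3, 0, 1]? True. Equal? False. Happens-before: True

Answer: yes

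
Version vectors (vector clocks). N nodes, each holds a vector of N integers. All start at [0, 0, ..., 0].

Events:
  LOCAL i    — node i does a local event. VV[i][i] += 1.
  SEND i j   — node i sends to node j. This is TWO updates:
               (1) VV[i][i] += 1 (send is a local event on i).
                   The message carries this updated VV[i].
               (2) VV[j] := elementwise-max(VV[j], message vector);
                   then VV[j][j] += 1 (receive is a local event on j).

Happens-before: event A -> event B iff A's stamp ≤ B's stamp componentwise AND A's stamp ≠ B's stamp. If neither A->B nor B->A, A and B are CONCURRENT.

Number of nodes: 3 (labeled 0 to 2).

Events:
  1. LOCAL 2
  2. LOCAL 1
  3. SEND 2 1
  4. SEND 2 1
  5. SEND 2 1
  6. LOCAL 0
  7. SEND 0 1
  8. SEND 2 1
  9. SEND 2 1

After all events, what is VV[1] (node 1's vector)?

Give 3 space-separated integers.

Initial: VV[0]=[0, 0, 0]
Initial: VV[1]=[0, 0, 0]
Initial: VV[2]=[0, 0, 0]
Event 1: LOCAL 2: VV[2][2]++ -> VV[2]=[0, 0, 1]
Event 2: LOCAL 1: VV[1][1]++ -> VV[1]=[0, 1, 0]
Event 3: SEND 2->1: VV[2][2]++ -> VV[2]=[0, 0, 2], msg_vec=[0, 0, 2]; VV[1]=max(VV[1],msg_vec) then VV[1][1]++ -> VV[1]=[0, 2, 2]
Event 4: SEND 2->1: VV[2][2]++ -> VV[2]=[0, 0, 3], msg_vec=[0, 0, 3]; VV[1]=max(VV[1],msg_vec) then VV[1][1]++ -> VV[1]=[0, 3, 3]
Event 5: SEND 2->1: VV[2][2]++ -> VV[2]=[0, 0, 4], msg_vec=[0, 0, 4]; VV[1]=max(VV[1],msg_vec) then VV[1][1]++ -> VV[1]=[0, 4, 4]
Event 6: LOCAL 0: VV[0][0]++ -> VV[0]=[1, 0, 0]
Event 7: SEND 0->1: VV[0][0]++ -> VV[0]=[2, 0, 0], msg_vec=[2, 0, 0]; VV[1]=max(VV[1],msg_vec) then VV[1][1]++ -> VV[1]=[2, 5, 4]
Event 8: SEND 2->1: VV[2][2]++ -> VV[2]=[0, 0, 5], msg_vec=[0, 0, 5]; VV[1]=max(VV[1],msg_vec) then VV[1][1]++ -> VV[1]=[2, 6, 5]
Event 9: SEND 2->1: VV[2][2]++ -> VV[2]=[0, 0, 6], msg_vec=[0, 0, 6]; VV[1]=max(VV[1],msg_vec) then VV[1][1]++ -> VV[1]=[2, 7, 6]
Final vectors: VV[0]=[2, 0, 0]; VV[1]=[2, 7, 6]; VV[2]=[0, 0, 6]

Answer: 2 7 6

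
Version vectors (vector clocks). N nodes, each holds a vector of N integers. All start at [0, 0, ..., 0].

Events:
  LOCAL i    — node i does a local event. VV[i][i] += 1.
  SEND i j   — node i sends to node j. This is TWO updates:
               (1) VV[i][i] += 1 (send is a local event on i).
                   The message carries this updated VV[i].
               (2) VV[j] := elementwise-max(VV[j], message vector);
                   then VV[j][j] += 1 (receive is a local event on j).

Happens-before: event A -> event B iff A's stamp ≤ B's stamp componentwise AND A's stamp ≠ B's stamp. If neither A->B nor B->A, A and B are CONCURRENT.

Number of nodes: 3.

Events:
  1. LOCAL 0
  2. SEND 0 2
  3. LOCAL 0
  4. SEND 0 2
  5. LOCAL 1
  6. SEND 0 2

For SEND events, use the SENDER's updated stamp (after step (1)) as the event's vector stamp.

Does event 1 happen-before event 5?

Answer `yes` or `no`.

Initial: VV[0]=[0, 0, 0]
Initial: VV[1]=[0, 0, 0]
Initial: VV[2]=[0, 0, 0]
Event 1: LOCAL 0: VV[0][0]++ -> VV[0]=[1, 0, 0]
Event 2: SEND 0->2: VV[0][0]++ -> VV[0]=[2, 0, 0], msg_vec=[2, 0, 0]; VV[2]=max(VV[2],msg_vec) then VV[2][2]++ -> VV[2]=[2, 0, 1]
Event 3: LOCAL 0: VV[0][0]++ -> VV[0]=[3, 0, 0]
Event 4: SEND 0->2: VV[0][0]++ -> VV[0]=[4, 0, 0], msg_vec=[4, 0, 0]; VV[2]=max(VV[2],msg_vec) then VV[2][2]++ -> VV[2]=[4, 0, 2]
Event 5: LOCAL 1: VV[1][1]++ -> VV[1]=[0, 1, 0]
Event 6: SEND 0->2: VV[0][0]++ -> VV[0]=[5, 0, 0], msg_vec=[5, 0, 0]; VV[2]=max(VV[2],msg_vec) then VV[2][2]++ -> VV[2]=[5, 0, 3]
Event 1 stamp: [1, 0, 0]
Event 5 stamp: [0, 1, 0]
[1, 0, 0] <= [0, 1, 0]? False. Equal? False. Happens-before: False

Answer: no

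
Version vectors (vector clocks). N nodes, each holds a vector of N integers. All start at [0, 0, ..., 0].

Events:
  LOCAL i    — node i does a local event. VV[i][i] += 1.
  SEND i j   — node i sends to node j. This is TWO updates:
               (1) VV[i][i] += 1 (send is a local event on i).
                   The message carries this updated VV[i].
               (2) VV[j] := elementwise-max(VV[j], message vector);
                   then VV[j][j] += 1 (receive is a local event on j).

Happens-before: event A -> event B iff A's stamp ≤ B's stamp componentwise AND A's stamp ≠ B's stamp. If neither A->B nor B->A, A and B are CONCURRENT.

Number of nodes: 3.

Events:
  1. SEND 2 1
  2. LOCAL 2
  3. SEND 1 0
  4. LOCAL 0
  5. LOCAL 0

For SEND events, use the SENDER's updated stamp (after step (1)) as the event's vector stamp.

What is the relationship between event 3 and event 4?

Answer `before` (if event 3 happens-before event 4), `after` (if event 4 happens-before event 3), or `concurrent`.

Initial: VV[0]=[0, 0, 0]
Initial: VV[1]=[0, 0, 0]
Initial: VV[2]=[0, 0, 0]
Event 1: SEND 2->1: VV[2][2]++ -> VV[2]=[0, 0, 1], msg_vec=[0, 0, 1]; VV[1]=max(VV[1],msg_vec) then VV[1][1]++ -> VV[1]=[0, 1, 1]
Event 2: LOCAL 2: VV[2][2]++ -> VV[2]=[0, 0, 2]
Event 3: SEND 1->0: VV[1][1]++ -> VV[1]=[0, 2, 1], msg_vec=[0, 2, 1]; VV[0]=max(VV[0],msg_vec) then VV[0][0]++ -> VV[0]=[1, 2, 1]
Event 4: LOCAL 0: VV[0][0]++ -> VV[0]=[2, 2, 1]
Event 5: LOCAL 0: VV[0][0]++ -> VV[0]=[3, 2, 1]
Event 3 stamp: [0, 2, 1]
Event 4 stamp: [2, 2, 1]
[0, 2, 1] <= [2, 2, 1]? True
[2, 2, 1] <= [0, 2, 1]? False
Relation: before

Answer: before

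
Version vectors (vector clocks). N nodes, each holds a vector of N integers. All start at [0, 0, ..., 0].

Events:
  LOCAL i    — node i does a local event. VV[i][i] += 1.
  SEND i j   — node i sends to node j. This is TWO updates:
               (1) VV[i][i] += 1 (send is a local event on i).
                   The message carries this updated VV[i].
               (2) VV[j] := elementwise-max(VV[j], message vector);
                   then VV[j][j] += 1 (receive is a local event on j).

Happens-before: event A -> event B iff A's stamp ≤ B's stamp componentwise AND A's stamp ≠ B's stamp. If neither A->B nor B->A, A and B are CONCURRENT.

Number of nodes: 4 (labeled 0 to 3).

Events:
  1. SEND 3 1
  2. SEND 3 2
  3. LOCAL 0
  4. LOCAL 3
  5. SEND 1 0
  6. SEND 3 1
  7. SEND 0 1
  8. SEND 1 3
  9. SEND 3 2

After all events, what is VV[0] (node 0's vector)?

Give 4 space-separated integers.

Initial: VV[0]=[0, 0, 0, 0]
Initial: VV[1]=[0, 0, 0, 0]
Initial: VV[2]=[0, 0, 0, 0]
Initial: VV[3]=[0, 0, 0, 0]
Event 1: SEND 3->1: VV[3][3]++ -> VV[3]=[0, 0, 0, 1], msg_vec=[0, 0, 0, 1]; VV[1]=max(VV[1],msg_vec) then VV[1][1]++ -> VV[1]=[0, 1, 0, 1]
Event 2: SEND 3->2: VV[3][3]++ -> VV[3]=[0, 0, 0, 2], msg_vec=[0, 0, 0, 2]; VV[2]=max(VV[2],msg_vec) then VV[2][2]++ -> VV[2]=[0, 0, 1, 2]
Event 3: LOCAL 0: VV[0][0]++ -> VV[0]=[1, 0, 0, 0]
Event 4: LOCAL 3: VV[3][3]++ -> VV[3]=[0, 0, 0, 3]
Event 5: SEND 1->0: VV[1][1]++ -> VV[1]=[0, 2, 0, 1], msg_vec=[0, 2, 0, 1]; VV[0]=max(VV[0],msg_vec) then VV[0][0]++ -> VV[0]=[2, 2, 0, 1]
Event 6: SEND 3->1: VV[3][3]++ -> VV[3]=[0, 0, 0, 4], msg_vec=[0, 0, 0, 4]; VV[1]=max(VV[1],msg_vec) then VV[1][1]++ -> VV[1]=[0, 3, 0, 4]
Event 7: SEND 0->1: VV[0][0]++ -> VV[0]=[3, 2, 0, 1], msg_vec=[3, 2, 0, 1]; VV[1]=max(VV[1],msg_vec) then VV[1][1]++ -> VV[1]=[3, 4, 0, 4]
Event 8: SEND 1->3: VV[1][1]++ -> VV[1]=[3, 5, 0, 4], msg_vec=[3, 5, 0, 4]; VV[3]=max(VV[3],msg_vec) then VV[3][3]++ -> VV[3]=[3, 5, 0, 5]
Event 9: SEND 3->2: VV[3][3]++ -> VV[3]=[3, 5, 0, 6], msg_vec=[3, 5, 0, 6]; VV[2]=max(VV[2],msg_vec) then VV[2][2]++ -> VV[2]=[3, 5, 2, 6]
Final vectors: VV[0]=[3, 2, 0, 1]; VV[1]=[3, 5, 0, 4]; VV[2]=[3, 5, 2, 6]; VV[3]=[3, 5, 0, 6]

Answer: 3 2 0 1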